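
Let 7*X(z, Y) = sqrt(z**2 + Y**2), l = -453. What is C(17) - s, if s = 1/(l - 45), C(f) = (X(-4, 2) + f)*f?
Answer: 143923/498 + 34*sqrt(5)/7 ≈ 299.86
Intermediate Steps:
X(z, Y) = sqrt(Y**2 + z**2)/7 (X(z, Y) = sqrt(z**2 + Y**2)/7 = sqrt(Y**2 + z**2)/7)
C(f) = f*(f + 2*sqrt(5)/7) (C(f) = (sqrt(2**2 + (-4)**2)/7 + f)*f = (sqrt(4 + 16)/7 + f)*f = (sqrt(20)/7 + f)*f = ((2*sqrt(5))/7 + f)*f = (2*sqrt(5)/7 + f)*f = (f + 2*sqrt(5)/7)*f = f*(f + 2*sqrt(5)/7))
s = -1/498 (s = 1/(-453 - 45) = 1/(-498) = -1/498 ≈ -0.0020080)
C(17) - s = (1/7)*17*(2*sqrt(5) + 7*17) - 1*(-1/498) = (1/7)*17*(2*sqrt(5) + 119) + 1/498 = (1/7)*17*(119 + 2*sqrt(5)) + 1/498 = (289 + 34*sqrt(5)/7) + 1/498 = 143923/498 + 34*sqrt(5)/7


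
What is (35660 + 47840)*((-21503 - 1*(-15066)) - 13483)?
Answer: -1663320000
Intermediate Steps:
(35660 + 47840)*((-21503 - 1*(-15066)) - 13483) = 83500*((-21503 + 15066) - 13483) = 83500*(-6437 - 13483) = 83500*(-19920) = -1663320000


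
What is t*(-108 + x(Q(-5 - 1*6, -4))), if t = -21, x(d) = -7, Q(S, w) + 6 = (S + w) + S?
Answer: 2415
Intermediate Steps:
Q(S, w) = -6 + w + 2*S (Q(S, w) = -6 + ((S + w) + S) = -6 + (w + 2*S) = -6 + w + 2*S)
t*(-108 + x(Q(-5 - 1*6, -4))) = -21*(-108 - 7) = -21*(-115) = 2415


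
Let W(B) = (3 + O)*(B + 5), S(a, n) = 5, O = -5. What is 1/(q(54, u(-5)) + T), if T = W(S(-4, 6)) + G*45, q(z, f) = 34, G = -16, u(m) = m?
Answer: -1/706 ≈ -0.0014164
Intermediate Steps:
W(B) = -10 - 2*B (W(B) = (3 - 5)*(B + 5) = -2*(5 + B) = -10 - 2*B)
T = -740 (T = (-10 - 2*5) - 16*45 = (-10 - 10) - 720 = -20 - 720 = -740)
1/(q(54, u(-5)) + T) = 1/(34 - 740) = 1/(-706) = -1/706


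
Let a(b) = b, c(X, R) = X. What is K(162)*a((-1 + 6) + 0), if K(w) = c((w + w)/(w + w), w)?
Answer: 5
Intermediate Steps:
K(w) = 1 (K(w) = (w + w)/(w + w) = (2*w)/((2*w)) = (2*w)*(1/(2*w)) = 1)
K(162)*a((-1 + 6) + 0) = 1*((-1 + 6) + 0) = 1*(5 + 0) = 1*5 = 5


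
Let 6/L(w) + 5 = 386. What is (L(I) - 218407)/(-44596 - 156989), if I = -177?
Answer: 27737687/25601295 ≈ 1.0834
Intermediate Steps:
L(w) = 2/127 (L(w) = 6/(-5 + 386) = 6/381 = 6*(1/381) = 2/127)
(L(I) - 218407)/(-44596 - 156989) = (2/127 - 218407)/(-44596 - 156989) = -27737687/127/(-201585) = -27737687/127*(-1/201585) = 27737687/25601295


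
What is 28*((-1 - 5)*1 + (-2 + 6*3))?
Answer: 280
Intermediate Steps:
28*((-1 - 5)*1 + (-2 + 6*3)) = 28*(-6*1 + (-2 + 18)) = 28*(-6 + 16) = 28*10 = 280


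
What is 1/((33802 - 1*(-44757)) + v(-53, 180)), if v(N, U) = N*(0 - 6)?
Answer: 1/78877 ≈ 1.2678e-5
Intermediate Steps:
v(N, U) = -6*N (v(N, U) = N*(-6) = -6*N)
1/((33802 - 1*(-44757)) + v(-53, 180)) = 1/((33802 - 1*(-44757)) - 6*(-53)) = 1/((33802 + 44757) + 318) = 1/(78559 + 318) = 1/78877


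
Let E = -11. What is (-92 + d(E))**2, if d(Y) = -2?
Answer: 8836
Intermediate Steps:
(-92 + d(E))**2 = (-92 - 2)**2 = (-94)**2 = 8836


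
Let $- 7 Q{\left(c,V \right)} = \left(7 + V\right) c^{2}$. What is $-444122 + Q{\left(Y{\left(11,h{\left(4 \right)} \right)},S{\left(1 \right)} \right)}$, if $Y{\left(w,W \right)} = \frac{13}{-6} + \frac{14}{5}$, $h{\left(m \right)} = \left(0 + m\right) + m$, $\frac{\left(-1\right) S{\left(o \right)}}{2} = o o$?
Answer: $- \frac{559594081}{1260} \approx -4.4412 \cdot 10^{5}$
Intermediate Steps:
$S{\left(o \right)} = - 2 o^{2}$ ($S{\left(o \right)} = - 2 o o = - 2 o^{2}$)
$h{\left(m \right)} = 2 m$ ($h{\left(m \right)} = m + m = 2 m$)
$Y{\left(w,W \right)} = \frac{19}{30}$ ($Y{\left(w,W \right)} = 13 \left(- \frac{1}{6}\right) + 14 \cdot \frac{1}{5} = - \frac{13}{6} + \frac{14}{5} = \frac{19}{30}$)
$Q{\left(c,V \right)} = - \frac{c^{2} \left(7 + V\right)}{7}$ ($Q{\left(c,V \right)} = - \frac{\left(7 + V\right) c^{2}}{7} = - \frac{c^{2} \left(7 + V\right)}{7}$)
$-444122 + Q{\left(Y{\left(11,h{\left(4 \right)} \right)},S{\left(1 \right)} \right)} = -444122 + \frac{\left(\frac{19}{30}\right)^{2} \left(-7 - - 2 \cdot 1^{2}\right)}{7} = -444122 + \frac{1}{7} \cdot \frac{361}{900} \left(-7 - \left(-2\right) 1\right) = -444122 + \frac{1}{7} \cdot \frac{361}{900} \left(-7 - -2\right) = -444122 + \frac{1}{7} \cdot \frac{361}{900} \left(-7 + 2\right) = -444122 + \frac{1}{7} \cdot \frac{361}{900} \left(-5\right) = -444122 - \frac{361}{1260} = - \frac{559594081}{1260}$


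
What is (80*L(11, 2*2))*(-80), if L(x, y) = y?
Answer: -25600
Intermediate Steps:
(80*L(11, 2*2))*(-80) = (80*(2*2))*(-80) = (80*4)*(-80) = 320*(-80) = -25600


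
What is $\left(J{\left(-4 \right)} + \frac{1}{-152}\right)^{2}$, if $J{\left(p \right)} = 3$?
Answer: $\frac{207025}{23104} \approx 8.9606$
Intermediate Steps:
$\left(J{\left(-4 \right)} + \frac{1}{-152}\right)^{2} = \left(3 + \frac{1}{-152}\right)^{2} = \left(3 - \frac{1}{152}\right)^{2} = \left(\frac{455}{152}\right)^{2} = \frac{207025}{23104}$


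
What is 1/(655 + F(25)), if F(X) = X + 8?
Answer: 1/688 ≈ 0.0014535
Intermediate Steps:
F(X) = 8 + X
1/(655 + F(25)) = 1/(655 + (8 + 25)) = 1/(655 + 33) = 1/688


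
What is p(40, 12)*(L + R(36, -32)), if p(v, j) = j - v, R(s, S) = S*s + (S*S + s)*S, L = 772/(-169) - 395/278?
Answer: 23072477050/23491 ≈ 9.8218e+5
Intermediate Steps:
L = -281371/46982 (L = 772*(-1/169) - 395*1/278 = -772/169 - 395/278 = -281371/46982 ≈ -5.9889)
R(s, S) = S*s + S*(s + S**2) (R(s, S) = S*s + (S**2 + s)*S = S*s + (s + S**2)*S = S*s + S*(s + S**2))
p(40, 12)*(L + R(36, -32)) = (12 - 1*40)*(-281371/46982 - 32*((-32)**2 + 2*36)) = (12 - 40)*(-281371/46982 - 32*(1024 + 72)) = -28*(-281371/46982 - 32*1096) = -28*(-281371/46982 - 35072) = -28*(-1648034075/46982) = 23072477050/23491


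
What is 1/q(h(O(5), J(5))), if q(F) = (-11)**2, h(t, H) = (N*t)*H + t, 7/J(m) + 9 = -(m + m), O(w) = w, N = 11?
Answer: 1/121 ≈ 0.0082645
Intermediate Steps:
J(m) = 7/(-9 - 2*m) (J(m) = 7/(-9 - (m + m)) = 7/(-9 - 2*m))
h(t, H) = t + 11*H*t (h(t, H) = (11*t)*H + t = 11*H*t + t = t + 11*H*t)
q(F) = 121
1/q(h(O(5), J(5))) = 1/121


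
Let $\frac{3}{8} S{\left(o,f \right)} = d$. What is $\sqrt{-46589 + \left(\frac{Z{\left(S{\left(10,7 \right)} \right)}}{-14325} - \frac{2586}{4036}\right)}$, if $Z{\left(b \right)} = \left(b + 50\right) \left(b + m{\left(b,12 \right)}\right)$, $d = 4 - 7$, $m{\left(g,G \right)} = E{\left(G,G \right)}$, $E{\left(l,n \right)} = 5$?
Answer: $\frac{i \sqrt{173036748778939622}}{1927190} \approx 215.85 i$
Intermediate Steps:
$m{\left(g,G \right)} = 5$
$d = -3$ ($d = 4 - 7 = -3$)
$S{\left(o,f \right)} = -8$ ($S{\left(o,f \right)} = \frac{8}{3} \left(-3\right) = -8$)
$Z{\left(b \right)} = \left(5 + b\right) \left(50 + b\right)$ ($Z{\left(b \right)} = \left(b + 50\right) \left(b + 5\right) = \left(50 + b\right) \left(5 + b\right) = \left(5 + b\right) \left(50 + b\right)$)
$\sqrt{-46589 + \left(\frac{Z{\left(S{\left(10,7 \right)} \right)}}{-14325} - \frac{2586}{4036}\right)} = \sqrt{-46589 - \left(\frac{1293}{2018} - \frac{250 + \left(-8\right)^{2} + 55 \left(-8\right)}{-14325}\right)} = \sqrt{-46589 - \left(\frac{1293}{2018} - \left(250 + 64 - 440\right) \left(- \frac{1}{14325}\right)\right)} = \sqrt{-46589 - \frac{6089319}{9635950}} = \sqrt{- \frac{448935363869}{9635950}} = \frac{i \sqrt{173036748778939622}}{1927190}$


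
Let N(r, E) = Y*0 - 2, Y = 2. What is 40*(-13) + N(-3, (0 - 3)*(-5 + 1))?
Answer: -522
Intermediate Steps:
N(r, E) = -2 (N(r, E) = 2*0 - 2 = 0 - 2 = -2)
40*(-13) + N(-3, (0 - 3)*(-5 + 1)) = 40*(-13) - 2 = -520 - 2 = -522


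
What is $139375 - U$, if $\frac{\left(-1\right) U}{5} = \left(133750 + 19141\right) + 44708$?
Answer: $1127370$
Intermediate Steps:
$U = -987995$ ($U = - 5 \left(\left(133750 + 19141\right) + 44708\right) = - 5 \left(152891 + 44708\right) = \left(-5\right) 197599 = -987995$)
$139375 - U = 139375 - -987995 = 139375 + 987995 = 1127370$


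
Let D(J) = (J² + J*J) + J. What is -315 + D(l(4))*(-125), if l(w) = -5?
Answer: -5940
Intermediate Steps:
D(J) = J + 2*J² (D(J) = (J² + J²) + J = 2*J² + J = J + 2*J²)
-315 + D(l(4))*(-125) = -315 - 5*(1 + 2*(-5))*(-125) = -315 - 5*(1 - 10)*(-125) = -315 - 5*(-9)*(-125) = -315 + 45*(-125) = -315 - 5625 = -5940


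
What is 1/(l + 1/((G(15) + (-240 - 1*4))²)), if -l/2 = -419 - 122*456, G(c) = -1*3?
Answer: 61009/6839230919 ≈ 8.9204e-6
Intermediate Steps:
G(c) = -3
l = 112102 (l = -2*(-419 - 122*456) = -2*(-419 - 55632) = -2*(-56051) = 112102)
1/(l + 1/((G(15) + (-240 - 1*4))²)) = 1/(112102 + 1/((-3 + (-240 - 1*4))²)) = 1/(112102 + 1/((-3 + (-240 - 4))²)) = 1/(112102 + 1/((-3 - 244)²)) = 1/(112102 + 1/((-247)²)) = 1/(112102 + 1/61009) = 1/(6839230919/61009) = 61009/6839230919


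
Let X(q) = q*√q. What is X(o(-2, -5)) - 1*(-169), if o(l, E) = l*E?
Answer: 169 + 10*√10 ≈ 200.62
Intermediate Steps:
o(l, E) = E*l
X(q) = q^(3/2)
X(o(-2, -5)) - 1*(-169) = (-5*(-2))^(3/2) - 1*(-169) = 10^(3/2) + 169 = 10*√10 + 169 = 169 + 10*√10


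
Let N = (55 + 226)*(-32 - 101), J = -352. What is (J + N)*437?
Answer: -16485825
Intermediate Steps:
N = -37373 (N = 281*(-133) = -37373)
(J + N)*437 = (-352 - 37373)*437 = -37725*437 = -16485825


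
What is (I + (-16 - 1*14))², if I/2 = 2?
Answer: 676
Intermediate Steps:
I = 4 (I = 2*2 = 4)
(I + (-16 - 1*14))² = (4 + (-16 - 1*14))² = (4 + (-16 - 14))² = (4 - 30)² = (-26)² = 676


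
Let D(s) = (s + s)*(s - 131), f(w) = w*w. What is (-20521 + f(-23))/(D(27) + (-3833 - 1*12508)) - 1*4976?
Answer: -36412680/7319 ≈ -4975.1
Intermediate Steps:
f(w) = w²
D(s) = 2*s*(-131 + s) (D(s) = (2*s)*(-131 + s) = 2*s*(-131 + s))
(-20521 + f(-23))/(D(27) + (-3833 - 1*12508)) - 1*4976 = (-20521 + (-23)²)/(2*27*(-131 + 27) + (-3833 - 1*12508)) - 1*4976 = (-20521 + 529)/(2*27*(-104) + (-3833 - 12508)) - 4976 = -19992/(-5616 - 16341) - 4976 = -19992/(-21957) - 4976 = -19992*(-1/21957) - 4976 = 6664/7319 - 4976 = -36412680/7319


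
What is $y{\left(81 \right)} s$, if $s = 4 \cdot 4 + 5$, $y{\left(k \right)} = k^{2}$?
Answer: $137781$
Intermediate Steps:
$s = 21$ ($s = 16 + 5 = 21$)
$y{\left(81 \right)} s = 81^{2} \cdot 21 = 6561 \cdot 21 = 137781$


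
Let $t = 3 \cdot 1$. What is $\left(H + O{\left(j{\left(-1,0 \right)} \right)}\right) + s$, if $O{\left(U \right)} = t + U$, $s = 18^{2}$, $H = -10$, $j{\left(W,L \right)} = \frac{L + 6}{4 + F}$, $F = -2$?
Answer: $320$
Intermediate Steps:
$j{\left(W,L \right)} = 3 + \frac{L}{2}$ ($j{\left(W,L \right)} = \frac{L + 6}{4 - 2} = \frac{6 + L}{2} = \left(6 + L\right) \frac{1}{2} = 3 + \frac{L}{2}$)
$t = 3$
$s = 324$
$O{\left(U \right)} = 3 + U$
$\left(H + O{\left(j{\left(-1,0 \right)} \right)}\right) + s = \left(-10 + \left(3 + \left(3 + \frac{1}{2} \cdot 0\right)\right)\right) + 324 = \left(-10 + \left(3 + \left(3 + 0\right)\right)\right) + 324 = \left(-10 + \left(3 + 3\right)\right) + 324 = \left(-10 + 6\right) + 324 = -4 + 324 = 320$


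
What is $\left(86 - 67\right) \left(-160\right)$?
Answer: $-3040$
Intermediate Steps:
$\left(86 - 67\right) \left(-160\right) = 19 \left(-160\right) = -3040$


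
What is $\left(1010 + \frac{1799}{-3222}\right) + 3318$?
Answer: $\frac{13943017}{3222} \approx 4327.4$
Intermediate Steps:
$\left(1010 + \frac{1799}{-3222}\right) + 3318 = \left(1010 + 1799 \left(- \frac{1}{3222}\right)\right) + 3318 = \left(1010 - \frac{1799}{3222}\right) + 3318 = \frac{3252421}{3222} + 3318 = \frac{13943017}{3222}$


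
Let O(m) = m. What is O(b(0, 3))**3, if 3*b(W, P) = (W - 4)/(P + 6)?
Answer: -64/19683 ≈ -0.0032515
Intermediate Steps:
b(W, P) = (-4 + W)/(3*(6 + P)) (b(W, P) = ((W - 4)/(P + 6))/3 = ((-4 + W)/(6 + P))/3 = (-4 + W)/(3*(6 + P)))
O(b(0, 3))**3 = ((-4 + 0)/(3*(6 + 3)))**3 = ((1/3)*(-4)/9)**3 = ((1/3)*(1/9)*(-4))**3 = (-4/27)**3 = -64/19683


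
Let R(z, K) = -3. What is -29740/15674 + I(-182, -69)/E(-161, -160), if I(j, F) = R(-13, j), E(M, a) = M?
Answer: -2370559/1261757 ≈ -1.8788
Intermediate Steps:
I(j, F) = -3
-29740/15674 + I(-182, -69)/E(-161, -160) = -29740/15674 - 3/(-161) = -29740*1/15674 - 3*(-1/161) = -14870/7837 + 3/161 = -2370559/1261757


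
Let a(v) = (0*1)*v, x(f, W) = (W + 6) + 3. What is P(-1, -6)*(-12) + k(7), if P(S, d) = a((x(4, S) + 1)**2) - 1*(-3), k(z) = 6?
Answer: -30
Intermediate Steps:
x(f, W) = 9 + W (x(f, W) = (6 + W) + 3 = 9 + W)
a(v) = 0 (a(v) = 0*v = 0)
P(S, d) = 3 (P(S, d) = 0 - 1*(-3) = 0 + 3 = 3)
P(-1, -6)*(-12) + k(7) = 3*(-12) + 6 = -36 + 6 = -30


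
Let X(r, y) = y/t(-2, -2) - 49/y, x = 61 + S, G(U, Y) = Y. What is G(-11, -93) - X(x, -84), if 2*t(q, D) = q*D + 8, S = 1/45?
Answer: -955/12 ≈ -79.583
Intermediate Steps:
S = 1/45 ≈ 0.022222
x = 2746/45 (x = 61 + 1/45 = 2746/45 ≈ 61.022)
t(q, D) = 4 + D*q/2 (t(q, D) = (q*D + 8)/2 = (D*q + 8)/2 = (8 + D*q)/2 = 4 + D*q/2)
X(r, y) = -49/y + y/6 (X(r, y) = y/(4 + (½)*(-2)*(-2)) - 49/y = y/(4 + 2) - 49/y = y/6 - 49/y = -49/y + y/6)
G(-11, -93) - X(x, -84) = -93 - (-49/(-84) + (⅙)*(-84)) = -93 - (-49*(-1/84) - 14) = -93 - (7/12 - 14) = -93 - 1*(-161/12) = -93 + 161/12 = -955/12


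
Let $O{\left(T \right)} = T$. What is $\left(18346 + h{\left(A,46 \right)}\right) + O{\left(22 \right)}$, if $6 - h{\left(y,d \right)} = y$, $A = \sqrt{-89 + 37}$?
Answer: $18374 - 2 i \sqrt{13} \approx 18374.0 - 7.2111 i$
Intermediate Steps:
$A = 2 i \sqrt{13}$ ($A = \sqrt{-52} = 2 i \sqrt{13} \approx 7.2111 i$)
$h{\left(y,d \right)} = 6 - y$
$\left(18346 + h{\left(A,46 \right)}\right) + O{\left(22 \right)} = \left(18346 + \left(6 - 2 i \sqrt{13}\right)\right) + 22 = \left(18352 - 2 i \sqrt{13}\right) + 22 = 18374 - 2 i \sqrt{13}$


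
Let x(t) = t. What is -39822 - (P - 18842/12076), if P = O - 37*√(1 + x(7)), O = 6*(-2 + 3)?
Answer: -240472043/6038 + 74*√2 ≈ -39722.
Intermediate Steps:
O = 6 (O = 6*1 = 6)
P = 6 - 74*√2 (P = 6 - 37*√(1 + 7) = 6 - 74*√2 ≈ -98.652)
-39822 - (P - 18842/12076) = -39822 - ((6 - 74*√2) - 18842/12076) = -39822 - ((6 - 74*√2) - 18842*1/12076) = -39822 - ((6 - 74*√2) - 9421/6038) = -39822 - (26807/6038 - 74*√2) = -39822 + (-26807/6038 + 74*√2) = -240472043/6038 + 74*√2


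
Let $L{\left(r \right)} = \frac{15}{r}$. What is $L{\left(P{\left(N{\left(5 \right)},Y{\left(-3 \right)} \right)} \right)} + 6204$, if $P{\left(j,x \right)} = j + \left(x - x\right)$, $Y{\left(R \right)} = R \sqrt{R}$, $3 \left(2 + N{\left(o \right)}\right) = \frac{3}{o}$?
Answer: $\frac{18587}{3} \approx 6195.7$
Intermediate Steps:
$N{\left(o \right)} = -2 + \frac{1}{o}$ ($N{\left(o \right)} = -2 + \frac{3 \frac{1}{o}}{3} = -2 + \frac{1}{o}$)
$Y{\left(R \right)} = R^{\frac{3}{2}}$
$P{\left(j,x \right)} = j$ ($P{\left(j,x \right)} = j + 0 = j$)
$L{\left(P{\left(N{\left(5 \right)},Y{\left(-3 \right)} \right)} \right)} + 6204 = \frac{15}{-2 + \frac{1}{5}} + 6204 = \frac{15}{- \frac{9}{5}} + 6204 = 15 \left(- \frac{5}{9}\right) + 6204 = - \frac{25}{3} + 6204 = \frac{18587}{3}$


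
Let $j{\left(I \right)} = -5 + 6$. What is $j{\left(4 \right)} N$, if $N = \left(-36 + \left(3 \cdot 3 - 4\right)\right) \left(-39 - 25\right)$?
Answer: $1984$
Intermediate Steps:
$j{\left(I \right)} = 1$
$N = 1984$ ($N = \left(-36 + \left(9 - 4\right)\right) \left(-64\right) = \left(-36 + 5\right) \left(-64\right) = \left(-31\right) \left(-64\right) = 1984$)
$j{\left(4 \right)} N = 1 \cdot 1984 = 1984$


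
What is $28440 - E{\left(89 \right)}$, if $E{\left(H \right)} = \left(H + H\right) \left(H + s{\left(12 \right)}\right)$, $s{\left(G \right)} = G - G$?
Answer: $12598$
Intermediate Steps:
$s{\left(G \right)} = 0$
$E{\left(H \right)} = 2 H^{2}$ ($E{\left(H \right)} = \left(H + H\right) \left(H + 0\right) = 2 H H = 2 H^{2}$)
$28440 - E{\left(89 \right)} = 28440 - 2 \cdot 89^{2} = 28440 - 2 \cdot 7921 = 28440 - 15842 = 12598$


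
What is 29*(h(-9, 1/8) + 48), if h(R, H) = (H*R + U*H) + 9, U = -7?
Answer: 1595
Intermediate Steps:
h(R, H) = 9 - 7*H + H*R (h(R, H) = (H*R - 7*H) + 9 = (-7*H + H*R) + 9 = 9 - 7*H + H*R)
29*(h(-9, 1/8) + 48) = 29*((9 - 7/8 - 9/8) + 48) = 29*(7 + 48) = 29*55 = 1595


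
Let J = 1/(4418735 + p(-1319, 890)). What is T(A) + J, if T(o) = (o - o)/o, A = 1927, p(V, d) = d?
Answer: 1/4419625 ≈ 2.2626e-7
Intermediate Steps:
J = 1/4419625 (J = 1/(4418735 + 890) = 1/4419625 ≈ 2.2626e-7)
T(o) = 0 (T(o) = 0/o = 0)
T(A) + J = 0 + 1/4419625 = 1/4419625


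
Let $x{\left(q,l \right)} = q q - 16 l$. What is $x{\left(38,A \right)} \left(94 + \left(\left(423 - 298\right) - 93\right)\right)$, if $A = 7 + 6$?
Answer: $155736$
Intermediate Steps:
$A = 13$
$x{\left(q,l \right)} = q^{2} - 16 l$
$x{\left(38,A \right)} \left(94 + \left(\left(423 - 298\right) - 93\right)\right) = \left(38^{2} - 208\right) \left(94 + \left(\left(423 - 298\right) - 93\right)\right) = \left(1444 - 208\right) \left(94 + \left(125 - 93\right)\right) = 1236 \left(94 + 32\right) = 1236 \cdot 126 = 155736$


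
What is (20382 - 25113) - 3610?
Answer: -8341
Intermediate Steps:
(20382 - 25113) - 3610 = -4731 - 3610 = -8341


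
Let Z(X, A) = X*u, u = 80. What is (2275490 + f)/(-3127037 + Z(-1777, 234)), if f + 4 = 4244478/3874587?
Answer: -2938857572920/4222262732213 ≈ -0.69604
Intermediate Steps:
Z(X, A) = 80*X (Z(X, A) = X*80 = 80*X)
f = -3751290/1291529 (f = -4 + 4244478/3874587 = -4 + 4244478*(1/3874587) = -4 + 1414826/1291529 = -3751290/1291529 ≈ -2.9045)
(2275490 + f)/(-3127037 + Z(-1777, 234)) = (2275490 - 3751290/1291529)/(-3127037 + 80*(-1777)) = 2938857572920/(1291529*(-3127037 - 142160)) = (2938857572920/1291529)/(-3269197) = (2938857572920/1291529)*(-1/3269197) = -2938857572920/4222262732213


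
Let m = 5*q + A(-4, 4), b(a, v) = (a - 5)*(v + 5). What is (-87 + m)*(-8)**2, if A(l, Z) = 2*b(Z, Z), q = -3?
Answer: -7680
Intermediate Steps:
b(a, v) = (-5 + a)*(5 + v)
A(l, Z) = -50 + 2*Z**2 (A(l, Z) = 2*(-25 - 5*Z + 5*Z + Z*Z) = 2*(-25 - 5*Z + 5*Z + Z**2) = 2*(-25 + Z**2) = -50 + 2*Z**2)
m = -33 (m = 5*(-3) + (-50 + 2*4**2) = -15 + (-50 + 2*16) = -15 + (-50 + 32) = -15 - 18 = -33)
(-87 + m)*(-8)**2 = (-87 - 33)*(-8)**2 = -120*64 = -7680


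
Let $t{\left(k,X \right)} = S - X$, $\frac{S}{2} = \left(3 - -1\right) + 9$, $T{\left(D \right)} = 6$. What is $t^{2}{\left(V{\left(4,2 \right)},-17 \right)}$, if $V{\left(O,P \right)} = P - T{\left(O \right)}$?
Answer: $1849$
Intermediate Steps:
$S = 26$ ($S = 2 \left(\left(3 - -1\right) + 9\right) = 2 \left(\left(3 + 1\right) + 9\right) = 2 \left(4 + 9\right) = 2 \cdot 13 = 26$)
$V{\left(O,P \right)} = -6 + P$ ($V{\left(O,P \right)} = P - 6 = -6 + P$)
$t{\left(k,X \right)} = 26 - X$
$t^{2}{\left(V{\left(4,2 \right)},-17 \right)} = \left(26 - -17\right)^{2} = \left(26 + 17\right)^{2} = 43^{2} = 1849$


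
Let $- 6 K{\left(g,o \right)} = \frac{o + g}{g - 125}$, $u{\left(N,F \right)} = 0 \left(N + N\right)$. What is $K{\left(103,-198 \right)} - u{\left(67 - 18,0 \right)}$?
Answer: $- \frac{95}{132} \approx -0.7197$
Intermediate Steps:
$u{\left(N,F \right)} = 0$ ($u{\left(N,F \right)} = 0 \cdot 2 N = 0$)
$K{\left(g,o \right)} = - \frac{g + o}{6 \left(-125 + g\right)}$ ($K{\left(g,o \right)} = - \frac{\left(o + g\right) \frac{1}{g - 125}}{6} = - \frac{\left(g + o\right) \frac{1}{-125 + g}}{6} = - \frac{\frac{1}{-125 + g} \left(g + o\right)}{6} = - \frac{g + o}{6 \left(-125 + g\right)}$)
$K{\left(103,-198 \right)} - u{\left(67 - 18,0 \right)} = \frac{\left(-1\right) 103 - -198}{6 \left(-125 + 103\right)} - 0 = \frac{-103 + 198}{6 \left(-22\right)} + 0 = \frac{1}{6} \left(- \frac{1}{22}\right) 95 + 0 = - \frac{95}{132} + 0 = - \frac{95}{132}$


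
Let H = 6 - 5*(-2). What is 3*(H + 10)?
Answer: 78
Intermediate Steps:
H = 16 (H = 6 + 10 = 16)
3*(H + 10) = 3*(16 + 10) = 3*26 = 78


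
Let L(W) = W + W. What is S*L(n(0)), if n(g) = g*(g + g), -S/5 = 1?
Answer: 0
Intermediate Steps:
S = -5 (S = -5*1 = -5)
n(g) = 2*g**2 (n(g) = g*(2*g) = 2*g**2)
L(W) = 2*W
S*L(n(0)) = -10*2*0**2 = -10*2*0 = -10*0 = -5*0 = 0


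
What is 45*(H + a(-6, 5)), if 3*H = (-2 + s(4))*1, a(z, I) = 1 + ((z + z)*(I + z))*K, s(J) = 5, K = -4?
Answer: -2070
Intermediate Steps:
a(z, I) = 1 - 8*z*(I + z) (a(z, I) = 1 + ((z + z)*(I + z))*(-4) = 1 + ((2*z)*(I + z))*(-4) = 1 + (2*z*(I + z))*(-4) = 1 - 8*z*(I + z))
H = 1 (H = ((-2 + 5)*1)/3 = (3*1)/3 = (⅓)*3 = 1)
45*(H + a(-6, 5)) = 45*(1 + (1 - 8*(-6)² - 8*5*(-6))) = 45*(1 + (1 - 8*36 + 240)) = 45*(1 + (1 - 288 + 240)) = 45*(1 - 47) = 45*(-46) = -2070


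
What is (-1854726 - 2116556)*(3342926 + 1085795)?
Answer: -17587699990322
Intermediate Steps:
(-1854726 - 2116556)*(3342926 + 1085795) = -3971282*4428721 = -17587699990322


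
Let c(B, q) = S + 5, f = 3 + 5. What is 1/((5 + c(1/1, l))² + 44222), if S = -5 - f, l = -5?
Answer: 1/44231 ≈ 2.2609e-5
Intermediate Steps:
f = 8
S = -13 (S = -5 - 1*8 = -5 - 8 = -13)
c(B, q) = -8 (c(B, q) = -13 + 5 = -8)
1/((5 + c(1/1, l))² + 44222) = 1/((5 - 8)² + 44222) = 1/((-3)² + 44222) = 1/(9 + 44222) = 1/44231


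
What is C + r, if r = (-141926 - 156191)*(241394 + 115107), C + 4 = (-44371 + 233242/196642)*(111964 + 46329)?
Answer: -11140009160835051/98321 ≈ -1.1330e+11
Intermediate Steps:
C = -690550754602994/98321 (C = -4 + (-44371 + 233242/196642)*(111964 + 46329) = -4 + (-44371 + 233242*(1/196642))*158293 = -4 + (-44371 + 116621/98321)*158293 = -4 - 4362484470/98321*158293 = -4 - 690550754209710/98321 = -690550754602994/98321 ≈ -7.0234e+9)
r = -106279008617 (r = -298117*356501 = -106279008617)
C + r = -690550754602994/98321 - 106279008617 = -11140009160835051/98321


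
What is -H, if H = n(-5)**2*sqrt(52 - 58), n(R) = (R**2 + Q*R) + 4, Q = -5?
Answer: -2916*I*sqrt(6) ≈ -7142.7*I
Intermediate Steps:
n(R) = 4 + R**2 - 5*R (n(R) = (R**2 - 5*R) + 4 = 4 + R**2 - 5*R)
H = 2916*I*sqrt(6) (H = (4 + (-5)**2 - 5*(-5))**2*sqrt(52 - 58) = (4 + 25 + 25)**2*sqrt(-6) = 54**2*(I*sqrt(6)) = 2916*(I*sqrt(6)) = 2916*I*sqrt(6) ≈ 7142.7*I)
-H = -2916*I*sqrt(6)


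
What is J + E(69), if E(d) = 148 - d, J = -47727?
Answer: -47648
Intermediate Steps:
J + E(69) = -47727 + (148 - 1*69) = -47727 + (148 - 69) = -47727 + 79 = -47648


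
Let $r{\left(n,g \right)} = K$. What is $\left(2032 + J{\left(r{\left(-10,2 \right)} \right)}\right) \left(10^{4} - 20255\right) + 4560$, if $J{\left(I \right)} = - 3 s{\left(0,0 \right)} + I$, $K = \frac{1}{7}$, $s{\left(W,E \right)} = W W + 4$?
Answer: $-20712005$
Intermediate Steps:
$s{\left(W,E \right)} = 4 + W^{2}$ ($s{\left(W,E \right)} = W^{2} + 4 = 4 + W^{2}$)
$K = \frac{1}{7} \approx 0.14286$
$r{\left(n,g \right)} = \frac{1}{7}$
$J{\left(I \right)} = -12 + I$ ($J{\left(I \right)} = - 3 \left(4 + 0^{2}\right) + I = - 3 \left(4 + 0\right) + I = \left(-3\right) 4 + I = -12 + I$)
$\left(2032 + J{\left(r{\left(-10,2 \right)} \right)}\right) \left(10^{4} - 20255\right) + 4560 = \left(2032 + \left(-12 + \frac{1}{7}\right)\right) \left(10^{4} - 20255\right) + 4560 = \left(2032 - \frac{83}{7}\right) \left(10000 - 20255\right) + 4560 = \frac{14141}{7} \left(-10255\right) + 4560 = -20716565 + 4560 = -20712005$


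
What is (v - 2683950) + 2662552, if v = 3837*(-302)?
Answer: -1180172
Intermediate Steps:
v = -1158774
(v - 2683950) + 2662552 = (-1158774 - 2683950) + 2662552 = -3842724 + 2662552 = -1180172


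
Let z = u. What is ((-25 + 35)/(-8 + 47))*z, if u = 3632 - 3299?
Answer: 1110/13 ≈ 85.385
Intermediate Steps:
u = 333
z = 333
((-25 + 35)/(-8 + 47))*z = ((-25 + 35)/(-8 + 47))*333 = (10/39)*333 = 1110/13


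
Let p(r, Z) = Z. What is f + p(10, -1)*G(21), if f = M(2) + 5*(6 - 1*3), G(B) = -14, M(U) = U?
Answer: 31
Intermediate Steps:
f = 17 (f = 2 + 5*(6 - 1*3) = 2 + 5*(6 - 3) = 2 + 5*3 = 2 + 15 = 17)
f + p(10, -1)*G(21) = 17 - 1*(-14) = 17 + 14 = 31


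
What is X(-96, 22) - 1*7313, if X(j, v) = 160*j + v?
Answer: -22651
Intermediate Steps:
X(j, v) = v + 160*j
X(-96, 22) - 1*7313 = (22 + 160*(-96)) - 1*7313 = (22 - 15360) - 7313 = -15338 - 7313 = -22651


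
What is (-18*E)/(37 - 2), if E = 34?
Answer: -612/35 ≈ -17.486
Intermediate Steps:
(-18*E)/(37 - 2) = (-18*34)/(37 - 2) = -612/35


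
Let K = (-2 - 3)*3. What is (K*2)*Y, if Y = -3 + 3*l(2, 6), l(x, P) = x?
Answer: -90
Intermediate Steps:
K = -15 (K = -5*3 = -15)
Y = 3 (Y = -3 + 3*2 = -3 + 6 = 3)
(K*2)*Y = -15*2*3 = -30*3 = -90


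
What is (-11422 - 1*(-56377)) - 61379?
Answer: -16424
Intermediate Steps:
(-11422 - 1*(-56377)) - 61379 = (-11422 + 56377) - 61379 = 44955 - 61379 = -16424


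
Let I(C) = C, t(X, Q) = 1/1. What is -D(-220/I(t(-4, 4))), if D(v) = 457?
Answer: -457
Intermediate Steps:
t(X, Q) = 1
-D(-220/I(t(-4, 4))) = -1*457 = -457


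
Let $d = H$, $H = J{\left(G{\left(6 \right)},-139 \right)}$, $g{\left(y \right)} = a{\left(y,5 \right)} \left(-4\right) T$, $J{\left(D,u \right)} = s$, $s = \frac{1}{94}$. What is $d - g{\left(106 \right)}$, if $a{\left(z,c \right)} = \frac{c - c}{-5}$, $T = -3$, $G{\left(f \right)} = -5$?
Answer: $\frac{1}{94} \approx 0.010638$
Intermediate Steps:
$s = \frac{1}{94} \approx 0.010638$
$J{\left(D,u \right)} = \frac{1}{94}$
$a{\left(z,c \right)} = 0$ ($a{\left(z,c \right)} = 0 \left(- \frac{1}{5}\right) = 0$)
$g{\left(y \right)} = 0$ ($g{\left(y \right)} = 0 \left(-4\right) \left(-3\right) = 0 \left(-3\right) = 0$)
$H = \frac{1}{94} \approx 0.010638$
$d = \frac{1}{94} \approx 0.010638$
$d - g{\left(106 \right)} = \frac{1}{94} - 0 = \frac{1}{94} + 0 = \frac{1}{94}$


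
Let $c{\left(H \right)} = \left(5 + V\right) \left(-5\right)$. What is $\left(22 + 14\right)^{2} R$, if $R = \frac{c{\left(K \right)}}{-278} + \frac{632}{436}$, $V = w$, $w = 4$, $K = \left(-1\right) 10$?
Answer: $\frac{31641192}{15151} \approx 2088.4$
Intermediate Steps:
$K = -10$
$V = 4$
$c{\left(H \right)} = -45$ ($c{\left(H \right)} = \left(5 + 4\right) \left(-5\right) = 9 \left(-5\right) = -45$)
$R = \frac{48829}{30302}$ ($R = - \frac{45}{-278} + \frac{632}{436} = \left(-45\right) \left(- \frac{1}{278}\right) + 632 \cdot \frac{1}{436} = \frac{45}{278} + \frac{158}{109} = \frac{48829}{30302} \approx 1.6114$)
$\left(22 + 14\right)^{2} R = \left(22 + 14\right)^{2} \cdot \frac{48829}{30302} = 36^{2} \cdot \frac{48829}{30302} = 1296 \cdot \frac{48829}{30302} = \frac{31641192}{15151}$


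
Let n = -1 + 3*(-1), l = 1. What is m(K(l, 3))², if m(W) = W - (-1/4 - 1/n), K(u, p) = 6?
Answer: 36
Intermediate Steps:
n = -4 (n = -1 - 3 = -4)
m(W) = W (m(W) = W - (-1/4 - 1/(-4)) = W - (-1*¼ - 1*(-¼)) = W - (-¼ + ¼) = W - 1*0 = W + 0 = W)
m(K(l, 3))² = 6² = 36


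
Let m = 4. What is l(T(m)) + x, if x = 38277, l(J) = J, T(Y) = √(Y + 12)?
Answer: 38281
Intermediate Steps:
T(Y) = √(12 + Y)
l(T(m)) + x = √(12 + 4) + 38277 = √16 + 38277 = 4 + 38277 = 38281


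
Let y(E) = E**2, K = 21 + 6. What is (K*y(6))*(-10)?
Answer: -9720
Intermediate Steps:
K = 27
(K*y(6))*(-10) = (27*6**2)*(-10) = (27*36)*(-10) = 972*(-10) = -9720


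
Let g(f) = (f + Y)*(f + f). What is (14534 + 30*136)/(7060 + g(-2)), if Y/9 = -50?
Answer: 9307/4434 ≈ 2.0990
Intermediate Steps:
Y = -450 (Y = 9*(-50) = -450)
g(f) = 2*f*(-450 + f) (g(f) = (f - 450)*(f + f) = (-450 + f)*(2*f) = 2*f*(-450 + f))
(14534 + 30*136)/(7060 + g(-2)) = (14534 + 30*136)/(7060 + 2*(-2)*(-450 - 2)) = (14534 + 4080)/(7060 + 2*(-2)*(-452)) = 18614/(7060 + 1808) = 18614/8868 = 18614*(1/8868) = 9307/4434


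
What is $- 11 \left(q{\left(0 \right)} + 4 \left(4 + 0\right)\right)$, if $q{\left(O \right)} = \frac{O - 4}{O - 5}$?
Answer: $- \frac{924}{5} \approx -184.8$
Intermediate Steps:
$q{\left(O \right)} = \frac{-4 + O}{-5 + O}$
$- 11 \left(q{\left(0 \right)} + 4 \left(4 + 0\right)\right) = - 11 \left(\frac{-4 + 0}{-5 + 0} + 4 \left(4 + 0\right)\right) = - 11 \left(\frac{1}{-5} \left(-4\right) + 4 \cdot 4\right) = - 11 \left(\left(- \frac{1}{5}\right) \left(-4\right) + 16\right) = - 11 \left(\frac{4}{5} + 16\right) = \left(-11\right) \frac{84}{5} = - \frac{924}{5}$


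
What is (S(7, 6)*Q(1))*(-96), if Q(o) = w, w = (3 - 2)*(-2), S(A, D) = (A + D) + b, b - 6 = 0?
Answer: 3648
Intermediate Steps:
b = 6 (b = 6 + 0 = 6)
S(A, D) = 6 + A + D (S(A, D) = (A + D) + 6 = 6 + A + D)
w = -2 (w = 1*(-2) = -2)
Q(o) = -2
(S(7, 6)*Q(1))*(-96) = ((6 + 7 + 6)*(-2))*(-96) = (19*(-2))*(-96) = -38*(-96) = 3648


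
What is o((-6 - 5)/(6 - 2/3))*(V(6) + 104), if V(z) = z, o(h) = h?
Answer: -1815/8 ≈ -226.88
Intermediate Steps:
o((-6 - 5)/(6 - 2/3))*(V(6) + 104) = ((-6 - 5)/(6 - 2/3))*(6 + 104) = -11/(6 - 2*1/3)*110 = -11/(6 - 2/3)*110 = -11/16/3*110 = -11*3/16*110 = -33/16*110 = -1815/8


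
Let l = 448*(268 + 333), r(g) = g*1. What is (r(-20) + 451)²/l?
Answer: 185761/269248 ≈ 0.68993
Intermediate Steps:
r(g) = g
l = 269248 (l = 448*601 = 269248)
(r(-20) + 451)²/l = (-20 + 451)²/269248 = 431²*(1/269248) = 185761*(1/269248) = 185761/269248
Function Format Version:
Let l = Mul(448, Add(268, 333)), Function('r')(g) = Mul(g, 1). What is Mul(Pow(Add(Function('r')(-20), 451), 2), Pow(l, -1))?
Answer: Rational(185761, 269248) ≈ 0.68993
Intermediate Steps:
Function('r')(g) = g
l = 269248 (l = Mul(448, 601) = 269248)
Mul(Pow(Add(Function('r')(-20), 451), 2), Pow(l, -1)) = Mul(Pow(Add(-20, 451), 2), Pow(269248, -1)) = Mul(Pow(431, 2), Rational(1, 269248)) = Mul(185761, Rational(1, 269248)) = Rational(185761, 269248)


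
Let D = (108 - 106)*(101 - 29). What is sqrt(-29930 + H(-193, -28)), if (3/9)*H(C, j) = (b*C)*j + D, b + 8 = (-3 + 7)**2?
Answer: sqrt(100198) ≈ 316.54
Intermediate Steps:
b = 8 (b = -8 + (-3 + 7)**2 = -8 + 4**2 = -8 + 16 = 8)
D = 144 (D = 2*72 = 144)
H(C, j) = 432 + 24*C*j (H(C, j) = 3*((8*C)*j + 144) = 3*(8*C*j + 144) = 3*(144 + 8*C*j) = 432 + 24*C*j)
sqrt(-29930 + H(-193, -28)) = sqrt(-29930 + (432 + 24*(-193)*(-28))) = sqrt(-29930 + (432 + 129696)) = sqrt(-29930 + 130128) = sqrt(100198)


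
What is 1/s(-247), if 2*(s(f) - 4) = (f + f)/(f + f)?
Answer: 2/9 ≈ 0.22222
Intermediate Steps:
s(f) = 9/2 (s(f) = 4 + ((f + f)/(f + f))/2 = 4 + ((2*f)/((2*f)))/2 = 4 + ((2*f)*(1/(2*f)))/2 = 4 + (1/2)*1 = 4 + 1/2 = 9/2)
1/s(-247) = 1/(9/2) = 2/9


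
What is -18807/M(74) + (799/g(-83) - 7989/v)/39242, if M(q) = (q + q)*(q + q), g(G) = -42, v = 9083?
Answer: -70428062429201/81977218299312 ≈ -0.85912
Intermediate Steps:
M(q) = 4*q**2 (M(q) = (2*q)*(2*q) = 4*q**2)
-18807/M(74) + (799/g(-83) - 7989/v)/39242 = -18807/(4*74**2) + (799/(-42) - 7989/9083)/39242 = -18807/(4*5476) + (799*(-1/42) - 7989*1/9083)*(1/39242) = -18807/21904 + (-799/42 - 7989/9083)*(1/39242) = -18807*1/21904 - 7592855/381486*1/39242 = -18807/21904 - 7592855/14970273612 = -70428062429201/81977218299312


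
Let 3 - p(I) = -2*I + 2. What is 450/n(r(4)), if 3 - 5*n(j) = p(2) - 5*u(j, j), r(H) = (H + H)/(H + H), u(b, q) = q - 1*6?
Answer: -250/3 ≈ -83.333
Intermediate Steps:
u(b, q) = -6 + q (u(b, q) = q - 6 = -6 + q)
p(I) = 1 + 2*I (p(I) = 3 - (-2*I + 2) = 3 - (2 - 2*I) = 3 + (-2 + 2*I) = 1 + 2*I)
r(H) = 1 (r(H) = (2*H)/((2*H)) = (2*H)*(1/(2*H)) = 1)
n(j) = -32/5 + j (n(j) = ⅗ - ((1 + 2*2) - 5*(-6 + j))/5 = ⅗ - ((1 + 4) + (30 - 5*j))/5 = ⅗ - (5 + (30 - 5*j))/5 = ⅗ - (35 - 5*j)/5 = ⅗ + (-7 + j) = -32/5 + j)
450/n(r(4)) = 450/(-32/5 + 1) = 450/(-27/5) = 450*(-5/27) = -250/3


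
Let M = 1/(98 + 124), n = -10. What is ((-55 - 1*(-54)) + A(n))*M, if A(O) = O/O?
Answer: 0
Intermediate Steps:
M = 1/222 ≈ 0.0045045
A(O) = 1
((-55 - 1*(-54)) + A(n))*M = ((-55 - 1*(-54)) + 1)*(1/222) = ((-55 + 54) + 1)*(1/222) = (-1 + 1)*(1/222) = 0*(1/222) = 0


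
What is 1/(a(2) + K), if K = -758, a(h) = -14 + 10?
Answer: -1/762 ≈ -0.0013123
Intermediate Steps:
a(h) = -4
1/(a(2) + K) = 1/(-4 - 758) = 1/(-762) = -1/762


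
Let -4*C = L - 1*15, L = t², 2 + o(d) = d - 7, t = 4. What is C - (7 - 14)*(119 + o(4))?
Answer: 3191/4 ≈ 797.75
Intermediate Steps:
o(d) = -9 + d (o(d) = -2 + (d - 7) = -2 + (-7 + d) = -9 + d)
L = 16 (L = 4² = 16)
C = -¼ (C = -(16 - 1*15)/4 = -(16 - 15)/4 = -¼*1 = -¼ ≈ -0.25000)
C - (7 - 14)*(119 + o(4)) = -¼ - (7 - 14)*(119 + (-9 + 4)) = -¼ - (-7)*(119 - 5) = -¼ - (-7)*114 = -¼ - 1*(-798) = -¼ + 798 = 3191/4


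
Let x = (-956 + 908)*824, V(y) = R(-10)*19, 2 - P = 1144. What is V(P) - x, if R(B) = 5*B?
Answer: 38602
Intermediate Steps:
P = -1142 (P = 2 - 1*1144 = 2 - 1144 = -1142)
V(y) = -950 (V(y) = (5*(-10))*19 = -50*19 = -950)
x = -39552 (x = -48*824 = -39552)
V(P) - x = -950 - 1*(-39552) = -950 + 39552 = 38602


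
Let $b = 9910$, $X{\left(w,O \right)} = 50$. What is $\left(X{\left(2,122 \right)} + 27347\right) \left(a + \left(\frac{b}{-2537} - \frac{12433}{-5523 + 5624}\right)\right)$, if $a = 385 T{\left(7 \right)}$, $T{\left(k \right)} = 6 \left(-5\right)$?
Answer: $- \frac{81974037157057}{256237} \approx -3.1992 \cdot 10^{8}$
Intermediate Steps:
$T{\left(k \right)} = -30$
$a = -11550$ ($a = 385 \left(-30\right) = -11550$)
$\left(X{\left(2,122 \right)} + 27347\right) \left(a + \left(\frac{b}{-2537} - \frac{12433}{-5523 + 5624}\right)\right) = \left(50 + 27347\right) \left(-11550 + \left(\frac{9910}{-2537} - \frac{12433}{-5523 + 5624}\right)\right) = 27397 \left(-11550 + \left(9910 \left(- \frac{1}{2537}\right) - \frac{12433}{101}\right)\right) = 27397 \left(-11550 - \frac{32543431}{256237}\right) = 27397 \left(- \frac{2992080781}{256237}\right) = - \frac{81974037157057}{256237}$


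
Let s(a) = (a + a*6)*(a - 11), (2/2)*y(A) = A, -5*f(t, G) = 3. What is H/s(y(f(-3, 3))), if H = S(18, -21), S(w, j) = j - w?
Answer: -325/406 ≈ -0.80049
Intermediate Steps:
f(t, G) = -⅗ (f(t, G) = -⅕*3 = -⅗)
y(A) = A
H = -39 (H = -21 - 1*18 = -21 - 18 = -39)
s(a) = 7*a*(-11 + a) (s(a) = (a + 6*a)*(-11 + a) = (7*a)*(-11 + a) = 7*a*(-11 + a))
H/s(y(f(-3, 3))) = -39*(-5/(21*(-11 - ⅗))) = -39/(7*(-⅗)*(-58/5)) = -39/1218/25 = -39*25/1218 = -325/406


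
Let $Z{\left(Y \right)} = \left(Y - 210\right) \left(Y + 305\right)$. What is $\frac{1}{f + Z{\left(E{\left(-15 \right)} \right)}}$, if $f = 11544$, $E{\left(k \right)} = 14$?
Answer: $- \frac{1}{50980} \approx -1.9616 \cdot 10^{-5}$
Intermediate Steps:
$Z{\left(Y \right)} = \left(-210 + Y\right) \left(305 + Y\right)$
$\frac{1}{f + Z{\left(E{\left(-15 \right)} \right)}} = \frac{1}{11544 + \left(-64050 + 14^{2} + 95 \cdot 14\right)} = \frac{1}{11544 + \left(-64050 + 196 + 1330\right)} = \frac{1}{11544 - 62524} = \frac{1}{-50980} = - \frac{1}{50980}$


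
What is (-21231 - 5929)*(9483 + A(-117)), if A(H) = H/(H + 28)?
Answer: -22925864640/89 ≈ -2.5759e+8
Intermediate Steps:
A(H) = H/(28 + H)
(-21231 - 5929)*(9483 + A(-117)) = (-21231 - 5929)*(9483 - 117/(28 - 117)) = -27160*(9483 - 117/(-89)) = -27160*(9483 - 117*(-1/89)) = -27160*(9483 + 117/89) = -27160*844104/89 = -22925864640/89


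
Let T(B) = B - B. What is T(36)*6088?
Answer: 0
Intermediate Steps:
T(B) = 0
T(36)*6088 = 0*6088 = 0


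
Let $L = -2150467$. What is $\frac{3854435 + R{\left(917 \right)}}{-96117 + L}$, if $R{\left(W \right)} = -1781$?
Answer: $- \frac{1926327}{1123292} \approx -1.7149$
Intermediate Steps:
$\frac{3854435 + R{\left(917 \right)}}{-96117 + L} = \frac{3854435 - 1781}{-96117 - 2150467} = \frac{3852654}{-2246584} = 3852654 \left(- \frac{1}{2246584}\right) = - \frac{1926327}{1123292}$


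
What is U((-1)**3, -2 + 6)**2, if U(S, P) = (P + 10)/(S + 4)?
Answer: 196/9 ≈ 21.778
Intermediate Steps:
U(S, P) = (10 + P)/(4 + S)
U((-1)**3, -2 + 6)**2 = ((10 + (-2 + 6))/(4 + (-1)**3))**2 = ((10 + 4)/(4 - 1))**2 = (14/3)**2 = 196/9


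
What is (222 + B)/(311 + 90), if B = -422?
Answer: -200/401 ≈ -0.49875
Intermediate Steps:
(222 + B)/(311 + 90) = (222 - 422)/(311 + 90) = -200/401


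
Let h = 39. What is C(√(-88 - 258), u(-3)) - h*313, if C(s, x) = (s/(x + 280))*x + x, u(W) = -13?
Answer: -12220 - 13*I*√346/267 ≈ -12220.0 - 0.90567*I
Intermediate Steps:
C(s, x) = x + s*x/(280 + x) (C(s, x) = (s/(280 + x))*x + x = s*x/(280 + x) + x = x + s*x/(280 + x))
C(√(-88 - 258), u(-3)) - h*313 = -13*(280 + √(-88 - 258) - 13)/(280 - 13) - 39*313 = -13*(280 + √(-346) - 13)/267 - 1*12207 = -13*1/267*(280 + I*√346 - 13) - 12207 = -13*1/267*(267 + I*√346) - 12207 = (-13 - 13*I*√346/267) - 12207 = -12220 - 13*I*√346/267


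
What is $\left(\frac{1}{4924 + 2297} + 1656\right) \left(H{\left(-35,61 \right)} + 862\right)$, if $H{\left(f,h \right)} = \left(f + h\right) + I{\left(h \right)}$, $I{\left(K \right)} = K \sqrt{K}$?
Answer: $\frac{3539561192}{2407} + \frac{729436597 \sqrt{61}}{7221} \approx 2.2595 \cdot 10^{6}$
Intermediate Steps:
$I{\left(K \right)} = K^{\frac{3}{2}}$
$H{\left(f,h \right)} = f + h + h^{\frac{3}{2}}$ ($H{\left(f,h \right)} = \left(f + h\right) + h^{\frac{3}{2}} = f + h + h^{\frac{3}{2}}$)
$\left(\frac{1}{4924 + 2297} + 1656\right) \left(H{\left(-35,61 \right)} + 862\right) = \left(\frac{1}{4924 + 2297} + 1656\right) \left(\left(-35 + 61 + 61^{\frac{3}{2}}\right) + 862\right) = \left(\frac{1}{7221} + 1656\right) \left(\left(-35 + 61 + 61 \sqrt{61}\right) + 862\right) = \left(\frac{1}{7221} + 1656\right) \left(\left(26 + 61 \sqrt{61}\right) + 862\right) = \frac{11957977 \left(888 + 61 \sqrt{61}\right)}{7221} = \frac{3539561192}{2407} + \frac{729436597 \sqrt{61}}{7221}$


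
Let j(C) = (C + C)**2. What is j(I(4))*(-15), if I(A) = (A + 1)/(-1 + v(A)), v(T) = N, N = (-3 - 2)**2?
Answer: -125/48 ≈ -2.6042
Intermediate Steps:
N = 25 (N = (-5)**2 = 25)
v(T) = 25
I(A) = 1/24 + A/24 (I(A) = (A + 1)/(-1 + 25) = (1 + A)/24 = (1 + A)*(1/24) = 1/24 + A/24)
j(C) = 4*C**2 (j(C) = (2*C)**2 = 4*C**2)
j(I(4))*(-15) = (4*(1/24 + (1/24)*4)**2)*(-15) = (4*(1/24 + 1/6)**2)*(-15) = (4*(5/24)**2)*(-15) = (4*(25/576))*(-15) = (25/144)*(-15) = -125/48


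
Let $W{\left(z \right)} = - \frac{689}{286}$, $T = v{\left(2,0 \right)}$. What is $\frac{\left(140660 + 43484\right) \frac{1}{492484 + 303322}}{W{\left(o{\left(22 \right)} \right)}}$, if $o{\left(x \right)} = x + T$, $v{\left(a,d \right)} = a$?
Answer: $- \frac{184144}{1917169} \approx -0.09605$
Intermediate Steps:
$T = 2$
$o{\left(x \right)} = 2 + x$ ($o{\left(x \right)} = x + 2 = 2 + x$)
$W{\left(z \right)} = - \frac{53}{22}$ ($W{\left(z \right)} = \left(-689\right) \frac{1}{286} = - \frac{53}{22}$)
$\frac{\left(140660 + 43484\right) \frac{1}{492484 + 303322}}{W{\left(o{\left(22 \right)} \right)}} = \frac{\left(140660 + 43484\right) \frac{1}{492484 + 303322}}{- \frac{53}{22}} = \frac{184144}{795806} \left(- \frac{22}{53}\right) = 184144 \cdot \frac{1}{795806} \left(- \frac{22}{53}\right) = \frac{92072}{397903} \left(- \frac{22}{53}\right) = - \frac{184144}{1917169}$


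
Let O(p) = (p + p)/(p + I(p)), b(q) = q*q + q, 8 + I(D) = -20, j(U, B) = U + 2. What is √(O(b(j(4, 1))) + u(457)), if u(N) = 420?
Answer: √426 ≈ 20.640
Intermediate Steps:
j(U, B) = 2 + U
I(D) = -28 (I(D) = -8 - 20 = -28)
b(q) = q + q² (b(q) = q² + q = q + q²)
O(p) = 2*p/(-28 + p) (O(p) = (p + p)/(p - 28) = (2*p)/(-28 + p) = 2*p/(-28 + p))
√(O(b(j(4, 1))) + u(457)) = √(2*((2 + 4)*(1 + (2 + 4)))/(-28 + (2 + 4)*(1 + (2 + 4))) + 420) = √(2*(6*(1 + 6))/(-28 + 6*(1 + 6)) + 420) = √(2*(6*7)/(-28 + 6*7) + 420) = √(2*42/(-28 + 42) + 420) = √(2*42/14 + 420) = √(2*42*(1/14) + 420) = √(6 + 420) = √426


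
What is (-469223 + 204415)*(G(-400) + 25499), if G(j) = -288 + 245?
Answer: -6740952448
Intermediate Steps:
G(j) = -43
(-469223 + 204415)*(G(-400) + 25499) = (-469223 + 204415)*(-43 + 25499) = -264808*25456 = -6740952448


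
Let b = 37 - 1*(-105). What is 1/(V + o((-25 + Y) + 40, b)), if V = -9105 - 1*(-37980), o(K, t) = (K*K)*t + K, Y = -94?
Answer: 1/915018 ≈ 1.0929e-6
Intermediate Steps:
b = 142 (b = 37 + 105 = 142)
o(K, t) = K + t*K² (o(K, t) = K²*t + K = t*K² + K = K + t*K²)
V = 28875 (V = -9105 + 37980 = 28875)
1/(V + o((-25 + Y) + 40, b)) = 1/(28875 + ((-25 - 94) + 40)*(1 + ((-25 - 94) + 40)*142)) = 1/(28875 + (-119 + 40)*(1 + (-119 + 40)*142)) = 1/(28875 - 79*(1 - 79*142)) = 1/(28875 - 79*(1 - 11218)) = 1/(28875 - 79*(-11217)) = 1/(28875 + 886143) = 1/915018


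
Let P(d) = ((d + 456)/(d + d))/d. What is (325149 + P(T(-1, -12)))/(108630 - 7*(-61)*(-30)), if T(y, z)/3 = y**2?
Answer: 216783/63880 ≈ 3.3936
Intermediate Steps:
T(y, z) = 3*y**2
P(d) = (456 + d)/(2*d**2) (P(d) = ((456 + d)/((2*d)))/d = ((456 + d)*(1/(2*d)))/d = ((456 + d)/(2*d))/d = (456 + d)/(2*d**2))
(325149 + P(T(-1, -12)))/(108630 - 7*(-61)*(-30)) = (325149 + (456 + 3*(-1)**2)/(2*(3*(-1)**2)**2))/(108630 - 7*(-61)*(-30)) = (325149 + (456 + 3*1)/(2*(3*1)**2))/(108630 + 427*(-30)) = (325149 + (1/2)*(456 + 3)/3**2)/(108630 - 12810) = (325149 + (1/2)*(1/9)*459)/95820 = (325149 + 51/2)*(1/95820) = (650349/2)*(1/95820) = 216783/63880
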